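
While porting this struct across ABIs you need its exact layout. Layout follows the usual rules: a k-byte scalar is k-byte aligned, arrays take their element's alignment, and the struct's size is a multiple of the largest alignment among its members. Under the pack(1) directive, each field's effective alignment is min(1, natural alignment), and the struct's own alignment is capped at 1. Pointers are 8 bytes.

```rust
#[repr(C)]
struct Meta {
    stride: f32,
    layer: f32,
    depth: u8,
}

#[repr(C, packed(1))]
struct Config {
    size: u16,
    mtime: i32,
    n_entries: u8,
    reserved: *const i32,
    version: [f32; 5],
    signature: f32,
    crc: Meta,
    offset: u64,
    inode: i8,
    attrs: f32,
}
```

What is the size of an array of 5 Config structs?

320

Meta: stride at 0 (size 4, align 4) → ends 4; layer at 4 (size 4, align 4) → ends 8; depth at 8 (size 1, align 1) → ends 9; tail pad 3 to reach multiple of 4; total 12 bytes, alignment 4
size at 0 (size 2, align 1) → ends 2
mtime at 2 (size 4, align 1) → ends 6
n_entries at 6 (size 1, align 1) → ends 7
reserved at 7 (size 8, align 1) → ends 15
version at 15 (size 20, align 1) → ends 35
signature at 35 (size 4, align 1) → ends 39
crc at 39 (size 12, align 1) → ends 51
offset at 51 (size 8, align 1) → ends 59
inode at 59 (size 1, align 1) → ends 60
attrs at 60 (size 4, align 1) → ends 64
total 64 bytes, alignment 1
array of 5: 5 × 64 = 320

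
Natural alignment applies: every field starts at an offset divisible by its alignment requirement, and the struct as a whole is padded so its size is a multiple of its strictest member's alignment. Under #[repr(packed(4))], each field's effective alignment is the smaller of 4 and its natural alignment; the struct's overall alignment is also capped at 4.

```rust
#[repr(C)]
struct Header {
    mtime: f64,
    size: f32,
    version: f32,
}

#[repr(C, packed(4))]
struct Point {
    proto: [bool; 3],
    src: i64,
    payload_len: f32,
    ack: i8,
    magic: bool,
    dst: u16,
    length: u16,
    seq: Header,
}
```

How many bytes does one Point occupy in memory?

40

Header: mtime at 0 (size 8, align 8) → ends 8; size at 8 (size 4, align 4) → ends 12; version at 12 (size 4, align 4) → ends 16; total 16 bytes, alignment 8
proto at 0 (size 3, align 1) → ends 3
pad 1 to align 4 for src
src at 4 (size 8, align 4) → ends 12
payload_len at 12 (size 4, align 4) → ends 16
ack at 16 (size 1, align 1) → ends 17
magic at 17 (size 1, align 1) → ends 18
dst at 18 (size 2, align 2) → ends 20
length at 20 (size 2, align 2) → ends 22
pad 2 to align 4 for seq
seq at 24 (size 16, align 4) → ends 40
total 40 bytes, alignment 4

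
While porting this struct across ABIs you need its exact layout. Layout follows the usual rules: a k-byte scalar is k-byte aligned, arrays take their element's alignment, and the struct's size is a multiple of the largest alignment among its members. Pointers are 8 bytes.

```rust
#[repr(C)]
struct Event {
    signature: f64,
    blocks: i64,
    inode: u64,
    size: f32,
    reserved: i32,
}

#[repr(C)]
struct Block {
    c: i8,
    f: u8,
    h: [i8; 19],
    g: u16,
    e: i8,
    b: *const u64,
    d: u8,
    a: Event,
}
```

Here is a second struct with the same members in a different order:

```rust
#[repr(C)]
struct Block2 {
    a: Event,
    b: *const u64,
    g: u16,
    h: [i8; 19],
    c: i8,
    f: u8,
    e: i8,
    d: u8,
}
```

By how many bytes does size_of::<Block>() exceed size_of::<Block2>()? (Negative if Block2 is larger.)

Event: signature at 0 (size 8, align 8) → ends 8; blocks at 8 (size 8, align 8) → ends 16; inode at 16 (size 8, align 8) → ends 24; size at 24 (size 4, align 4) → ends 28; reserved at 28 (size 4, align 4) → ends 32; total 32 bytes, alignment 8
c at 0 (size 1, align 1) → ends 1
f at 1 (size 1, align 1) → ends 2
h at 2 (size 19, align 1) → ends 21
pad 1 to align 2 for g
g at 22 (size 2, align 2) → ends 24
e at 24 (size 1, align 1) → ends 25
pad 7 to align 8 for b
b at 32 (size 8, align 8) → ends 40
d at 40 (size 1, align 1) → ends 41
pad 7 to align 8 for a
a at 48 (size 32, align 8) → ends 80
total 80 bytes, alignment 8
— Block2 —
a at 0 (size 32, align 8) → ends 32
b at 32 (size 8, align 8) → ends 40
g at 40 (size 2, align 2) → ends 42
h at 42 (size 19, align 1) → ends 61
c at 61 (size 1, align 1) → ends 62
f at 62 (size 1, align 1) → ends 63
e at 63 (size 1, align 1) → ends 64
d at 64 (size 1, align 1) → ends 65
tail pad 7 to reach multiple of 8
total 72 bytes, alignment 8
80 − 72 = 8

8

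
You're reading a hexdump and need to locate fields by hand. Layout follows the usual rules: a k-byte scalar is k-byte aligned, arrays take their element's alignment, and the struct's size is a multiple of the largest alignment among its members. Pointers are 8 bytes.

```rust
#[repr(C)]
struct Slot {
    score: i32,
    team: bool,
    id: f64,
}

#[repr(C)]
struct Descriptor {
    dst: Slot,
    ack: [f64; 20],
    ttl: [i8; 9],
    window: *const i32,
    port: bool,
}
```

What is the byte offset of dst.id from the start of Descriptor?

Slot: score at 0 (size 4, align 4) → ends 4; team at 4 (size 1, align 1) → ends 5; pad 3 to align 8 for id; id at 8 (size 8, align 8) → ends 16; total 16 bytes, alignment 8
dst at 0 (size 16, align 8) → ends 16
within Slot: id at 8
0 + 8 = 8

8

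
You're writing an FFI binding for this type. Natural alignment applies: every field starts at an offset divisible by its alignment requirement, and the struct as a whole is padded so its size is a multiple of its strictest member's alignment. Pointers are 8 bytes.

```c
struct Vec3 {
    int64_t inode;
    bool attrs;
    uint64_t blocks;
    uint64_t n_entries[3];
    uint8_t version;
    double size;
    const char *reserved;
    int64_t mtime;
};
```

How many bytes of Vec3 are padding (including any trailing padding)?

14

@0: inode [8B, align 8] → 8
@8: attrs [1B, align 1] → 9
+7 pad (align 8)
@16: blocks [8B, align 8] → 24
@24: n_entries [24B, align 8] → 48
@48: version [1B, align 1] → 49
+7 pad (align 8)
@56: size [8B, align 8] → 64
@64: reserved [8B, align 8] → 72
@72: mtime [8B, align 8] → 80
size 80, align 8
data bytes 66, size 80 → padding 14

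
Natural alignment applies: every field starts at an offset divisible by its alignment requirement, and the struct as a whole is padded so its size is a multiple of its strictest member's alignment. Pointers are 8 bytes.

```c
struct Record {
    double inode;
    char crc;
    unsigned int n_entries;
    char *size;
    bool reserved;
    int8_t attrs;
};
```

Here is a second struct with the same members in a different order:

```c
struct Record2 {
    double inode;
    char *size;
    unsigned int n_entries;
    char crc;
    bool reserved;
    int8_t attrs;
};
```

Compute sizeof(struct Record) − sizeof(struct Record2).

8

@0: inode [8B, align 8] → 8
@8: crc [1B, align 1] → 9
+3 pad (align 4)
@12: n_entries [4B, align 4] → 16
@16: size [8B, align 8] → 24
@24: reserved [1B, align 1] → 25
@25: attrs [1B, align 1] → 26
+6 tail pad (align 8)
size 32, align 8
— Record2 —
@0: inode [8B, align 8] → 8
@8: size [8B, align 8] → 16
@16: n_entries [4B, align 4] → 20
@20: crc [1B, align 1] → 21
@21: reserved [1B, align 1] → 22
@22: attrs [1B, align 1] → 23
+1 tail pad (align 8)
size 24, align 8
32 − 24 = 8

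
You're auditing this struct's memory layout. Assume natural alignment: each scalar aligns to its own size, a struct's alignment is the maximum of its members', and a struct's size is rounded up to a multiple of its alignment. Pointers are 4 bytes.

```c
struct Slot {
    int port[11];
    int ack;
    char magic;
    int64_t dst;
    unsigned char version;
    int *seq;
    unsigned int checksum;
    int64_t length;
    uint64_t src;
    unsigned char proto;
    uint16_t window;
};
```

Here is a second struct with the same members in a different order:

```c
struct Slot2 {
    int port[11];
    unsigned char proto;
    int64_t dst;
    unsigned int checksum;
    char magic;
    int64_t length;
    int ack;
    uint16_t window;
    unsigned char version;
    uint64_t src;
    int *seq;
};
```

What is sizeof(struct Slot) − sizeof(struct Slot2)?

8

@0: port [44B, align 4] → 44
@44: ack [4B, align 4] → 48
@48: magic [1B, align 1] → 49
+7 pad (align 8)
@56: dst [8B, align 8] → 64
@64: version [1B, align 1] → 65
+3 pad (align 4)
@68: seq [4B, align 4] → 72
@72: checksum [4B, align 4] → 76
+4 pad (align 8)
@80: length [8B, align 8] → 88
@88: src [8B, align 8] → 96
@96: proto [1B, align 1] → 97
+1 pad (align 2)
@98: window [2B, align 2] → 100
+4 tail pad (align 8)
size 104, align 8
— Slot2 —
@0: port [44B, align 4] → 44
@44: proto [1B, align 1] → 45
+3 pad (align 8)
@48: dst [8B, align 8] → 56
@56: checksum [4B, align 4] → 60
@60: magic [1B, align 1] → 61
+3 pad (align 8)
@64: length [8B, align 8] → 72
@72: ack [4B, align 4] → 76
@76: window [2B, align 2] → 78
@78: version [1B, align 1] → 79
+1 pad (align 8)
@80: src [8B, align 8] → 88
@88: seq [4B, align 4] → 92
+4 tail pad (align 8)
size 96, align 8
104 − 96 = 8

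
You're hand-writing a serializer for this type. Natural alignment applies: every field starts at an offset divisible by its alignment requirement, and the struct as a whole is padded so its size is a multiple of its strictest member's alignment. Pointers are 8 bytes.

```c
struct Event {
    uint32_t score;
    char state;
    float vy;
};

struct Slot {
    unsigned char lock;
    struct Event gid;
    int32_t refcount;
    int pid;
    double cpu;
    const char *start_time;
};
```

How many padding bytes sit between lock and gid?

3

Event: @0: score [4B, align 4] → 4; @4: state [1B, align 1] → 5; +3 pad (align 4); @8: vy [4B, align 4] → 12; size 12, align 4
@0: lock [1B, align 1] → 1
+3 pad (align 4)
@4: gid [12B, align 4] → 16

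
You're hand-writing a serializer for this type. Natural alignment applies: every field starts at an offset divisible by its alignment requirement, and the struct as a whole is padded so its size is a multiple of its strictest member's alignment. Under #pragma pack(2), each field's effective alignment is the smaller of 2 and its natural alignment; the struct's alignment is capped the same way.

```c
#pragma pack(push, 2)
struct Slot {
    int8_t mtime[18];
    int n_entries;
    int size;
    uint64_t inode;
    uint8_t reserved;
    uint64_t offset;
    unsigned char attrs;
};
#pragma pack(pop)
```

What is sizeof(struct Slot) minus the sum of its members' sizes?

0..18  mtime  (18B, 1-aligned)
18..22  n_entries  (4B, 2-aligned)
22..26  size  (4B, 2-aligned)
26..34  inode  (8B, 2-aligned)
34..35  reserved  (1B, 1-aligned)
35..36  -- padding (1B)
36..44  offset  (8B, 2-aligned)
44..45  attrs  (1B, 1-aligned)
45..46  -- tail padding (1B)
sizeof = 46, alignof = 2
data bytes 44, size 46 → padding 2

2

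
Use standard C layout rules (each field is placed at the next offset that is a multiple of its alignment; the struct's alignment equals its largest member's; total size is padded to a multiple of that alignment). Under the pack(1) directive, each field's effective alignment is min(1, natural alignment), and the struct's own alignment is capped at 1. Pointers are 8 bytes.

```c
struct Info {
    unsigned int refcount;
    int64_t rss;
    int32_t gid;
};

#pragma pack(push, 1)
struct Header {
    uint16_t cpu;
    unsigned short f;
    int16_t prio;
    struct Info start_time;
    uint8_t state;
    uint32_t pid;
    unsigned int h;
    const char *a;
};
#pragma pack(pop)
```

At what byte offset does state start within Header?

Info: 0..4  refcount  (4B, 4-aligned); 4..8  -- padding (4B); 8..16  rss  (8B, 8-aligned); 16..20  gid  (4B, 4-aligned); 20..24  -- tail padding (4B); sizeof = 24, alignof = 8
0..2  cpu  (2B, 1-aligned)
2..4  f  (2B, 1-aligned)
4..6  prio  (2B, 1-aligned)
6..30  start_time  (24B, 1-aligned)
30..31  state  (1B, 1-aligned)

30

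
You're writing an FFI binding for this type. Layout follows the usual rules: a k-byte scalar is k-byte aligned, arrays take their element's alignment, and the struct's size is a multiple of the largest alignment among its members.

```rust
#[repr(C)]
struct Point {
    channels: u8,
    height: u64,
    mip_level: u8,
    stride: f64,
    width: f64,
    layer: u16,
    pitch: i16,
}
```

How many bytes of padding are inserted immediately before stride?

@0: channels [1B, align 1] → 1
+7 pad (align 8)
@8: height [8B, align 8] → 16
@16: mip_level [1B, align 1] → 17
+7 pad (align 8)
@24: stride [8B, align 8] → 32

7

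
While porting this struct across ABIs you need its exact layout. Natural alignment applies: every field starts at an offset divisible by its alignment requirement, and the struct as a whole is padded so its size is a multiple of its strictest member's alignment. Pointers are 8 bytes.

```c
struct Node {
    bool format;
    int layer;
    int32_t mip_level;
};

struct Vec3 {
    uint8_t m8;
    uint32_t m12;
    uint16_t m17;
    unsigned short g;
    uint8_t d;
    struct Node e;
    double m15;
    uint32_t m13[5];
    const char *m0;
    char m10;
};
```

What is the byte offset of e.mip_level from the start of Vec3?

24

Node: format at 0 (size 1, align 1) → ends 1; pad 3 to align 4 for layer; layer at 4 (size 4, align 4) → ends 8; mip_level at 8 (size 4, align 4) → ends 12; total 12 bytes, alignment 4
m8 at 0 (size 1, align 1) → ends 1
pad 3 to align 4 for m12
m12 at 4 (size 4, align 4) → ends 8
m17 at 8 (size 2, align 2) → ends 10
g at 10 (size 2, align 2) → ends 12
d at 12 (size 1, align 1) → ends 13
pad 3 to align 4 for e
e at 16 (size 12, align 4) → ends 28
within Node: mip_level at 8
16 + 8 = 24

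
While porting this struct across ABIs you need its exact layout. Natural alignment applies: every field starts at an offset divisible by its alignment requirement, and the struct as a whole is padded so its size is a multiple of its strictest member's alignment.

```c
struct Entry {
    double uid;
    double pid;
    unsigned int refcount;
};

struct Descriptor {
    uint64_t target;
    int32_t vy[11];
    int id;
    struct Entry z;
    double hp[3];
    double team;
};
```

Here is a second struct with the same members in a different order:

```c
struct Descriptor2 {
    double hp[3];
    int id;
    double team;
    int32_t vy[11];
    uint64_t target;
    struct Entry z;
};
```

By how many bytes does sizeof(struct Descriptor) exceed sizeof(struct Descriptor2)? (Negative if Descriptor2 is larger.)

Entry: uid at 0 (size 8, align 8) → ends 8; pid at 8 (size 8, align 8) → ends 16; refcount at 16 (size 4, align 4) → ends 20; tail pad 4 to reach multiple of 8; total 24 bytes, alignment 8
target at 0 (size 8, align 8) → ends 8
vy at 8 (size 44, align 4) → ends 52
id at 52 (size 4, align 4) → ends 56
z at 56 (size 24, align 8) → ends 80
hp at 80 (size 24, align 8) → ends 104
team at 104 (size 8, align 8) → ends 112
total 112 bytes, alignment 8
— Descriptor2 —
hp at 0 (size 24, align 8) → ends 24
id at 24 (size 4, align 4) → ends 28
pad 4 to align 8 for team
team at 32 (size 8, align 8) → ends 40
vy at 40 (size 44, align 4) → ends 84
pad 4 to align 8 for target
target at 88 (size 8, align 8) → ends 96
z at 96 (size 24, align 8) → ends 120
total 120 bytes, alignment 8
112 − 120 = -8

-8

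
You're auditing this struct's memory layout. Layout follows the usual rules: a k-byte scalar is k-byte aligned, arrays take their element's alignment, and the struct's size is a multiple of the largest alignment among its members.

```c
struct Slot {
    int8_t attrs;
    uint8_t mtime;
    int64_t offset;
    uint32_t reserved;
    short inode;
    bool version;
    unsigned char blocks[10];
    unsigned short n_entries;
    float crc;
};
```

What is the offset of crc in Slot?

0..1  attrs  (1B, 1-aligned)
1..2  mtime  (1B, 1-aligned)
2..8  -- padding (6B)
8..16  offset  (8B, 8-aligned)
16..20  reserved  (4B, 4-aligned)
20..22  inode  (2B, 2-aligned)
22..23  version  (1B, 1-aligned)
23..33  blocks  (10B, 1-aligned)
33..34  -- padding (1B)
34..36  n_entries  (2B, 2-aligned)
36..40  crc  (4B, 4-aligned)

36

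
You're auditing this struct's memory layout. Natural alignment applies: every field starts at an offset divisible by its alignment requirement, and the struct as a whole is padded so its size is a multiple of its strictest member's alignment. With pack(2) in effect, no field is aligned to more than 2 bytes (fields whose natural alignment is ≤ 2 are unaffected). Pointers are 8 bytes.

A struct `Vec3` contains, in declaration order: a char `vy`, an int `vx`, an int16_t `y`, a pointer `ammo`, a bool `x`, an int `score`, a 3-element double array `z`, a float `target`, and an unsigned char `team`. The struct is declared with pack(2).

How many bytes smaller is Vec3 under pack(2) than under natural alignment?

natural layout:
  0..1  vy  (1B, 1-aligned)
  1..4  -- padding (3B)
  4..8  vx  (4B, 4-aligned)
  8..10  y  (2B, 2-aligned)
  10..16  -- padding (6B)
  16..24  ammo  (8B, 8-aligned)
  24..25  x  (1B, 1-aligned)
  25..28  -- padding (3B)
  28..32  score  (4B, 4-aligned)
  32..56  z  (24B, 8-aligned)
  56..60  target  (4B, 4-aligned)
  60..61  team  (1B, 1-aligned)
  61..64  -- tail padding (3B)
  sizeof = 64, alignof = 8
packed(2) layout:
  0..1  vy  (1B, 1-aligned)
  1..2  -- padding (1B)
  2..6  vx  (4B, 2-aligned)
  6..8  y  (2B, 2-aligned)
  8..16  ammo  (8B, 2-aligned)
  16..17  x  (1B, 1-aligned)
  17..18  -- padding (1B)
  18..22  score  (4B, 2-aligned)
  22..46  z  (24B, 2-aligned)
  46..50  target  (4B, 2-aligned)
  50..51  team  (1B, 1-aligned)
  51..52  -- tail padding (1B)
  sizeof = 52, alignof = 2
64 − 52 = 12

12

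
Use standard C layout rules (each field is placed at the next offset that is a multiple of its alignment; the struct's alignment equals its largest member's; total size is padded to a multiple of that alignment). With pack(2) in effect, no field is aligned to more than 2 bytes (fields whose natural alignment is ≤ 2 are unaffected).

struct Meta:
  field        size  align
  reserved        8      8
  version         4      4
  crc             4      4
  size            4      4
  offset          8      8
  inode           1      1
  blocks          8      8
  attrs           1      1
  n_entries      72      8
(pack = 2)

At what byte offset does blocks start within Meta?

0..8  reserved  (8B, 2-aligned)
8..12  version  (4B, 2-aligned)
12..16  crc  (4B, 2-aligned)
16..20  size  (4B, 2-aligned)
20..28  offset  (8B, 2-aligned)
28..29  inode  (1B, 1-aligned)
29..30  -- padding (1B)
30..38  blocks  (8B, 2-aligned)

30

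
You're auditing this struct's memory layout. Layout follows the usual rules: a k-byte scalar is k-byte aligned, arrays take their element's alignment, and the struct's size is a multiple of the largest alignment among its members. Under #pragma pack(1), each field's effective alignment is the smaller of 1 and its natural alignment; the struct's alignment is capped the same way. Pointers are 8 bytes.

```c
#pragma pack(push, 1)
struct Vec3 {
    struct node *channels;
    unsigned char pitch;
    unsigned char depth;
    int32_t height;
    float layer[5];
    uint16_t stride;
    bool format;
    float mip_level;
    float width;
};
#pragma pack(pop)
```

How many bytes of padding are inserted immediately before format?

channels at 0 (size 8, align 1) → ends 8
pitch at 8 (size 1, align 1) → ends 9
depth at 9 (size 1, align 1) → ends 10
height at 10 (size 4, align 1) → ends 14
layer at 14 (size 20, align 1) → ends 34
stride at 34 (size 2, align 1) → ends 36
format at 36 (size 1, align 1) → ends 37

0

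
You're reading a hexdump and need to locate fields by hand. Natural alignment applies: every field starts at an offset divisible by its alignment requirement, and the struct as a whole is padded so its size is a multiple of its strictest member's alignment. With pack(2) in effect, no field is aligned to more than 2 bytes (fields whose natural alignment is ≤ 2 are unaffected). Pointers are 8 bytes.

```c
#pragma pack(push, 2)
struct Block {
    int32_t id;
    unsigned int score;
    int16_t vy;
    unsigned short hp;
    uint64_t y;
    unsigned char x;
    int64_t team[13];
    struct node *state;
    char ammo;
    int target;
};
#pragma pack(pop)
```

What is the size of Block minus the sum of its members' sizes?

2

0..4  id  (4B, 2-aligned)
4..8  score  (4B, 2-aligned)
8..10  vy  (2B, 2-aligned)
10..12  hp  (2B, 2-aligned)
12..20  y  (8B, 2-aligned)
20..21  x  (1B, 1-aligned)
21..22  -- padding (1B)
22..126  team  (104B, 2-aligned)
126..134  state  (8B, 2-aligned)
134..135  ammo  (1B, 1-aligned)
135..136  -- padding (1B)
136..140  target  (4B, 2-aligned)
sizeof = 140, alignof = 2
data bytes 138, size 140 → padding 2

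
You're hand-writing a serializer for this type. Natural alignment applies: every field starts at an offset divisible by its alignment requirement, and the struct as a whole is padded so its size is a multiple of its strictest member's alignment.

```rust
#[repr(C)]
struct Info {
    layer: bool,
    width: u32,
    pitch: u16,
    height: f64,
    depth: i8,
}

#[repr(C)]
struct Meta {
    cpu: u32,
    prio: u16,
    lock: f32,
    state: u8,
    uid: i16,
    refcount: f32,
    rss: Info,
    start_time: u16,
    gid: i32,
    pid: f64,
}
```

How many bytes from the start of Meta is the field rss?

Info: 0..1  layer  (1B, 1-aligned); 1..4  -- padding (3B); 4..8  width  (4B, 4-aligned); 8..10  pitch  (2B, 2-aligned); 10..16  -- padding (6B); 16..24  height  (8B, 8-aligned); 24..25  depth  (1B, 1-aligned); 25..32  -- tail padding (7B); sizeof = 32, alignof = 8
0..4  cpu  (4B, 4-aligned)
4..6  prio  (2B, 2-aligned)
6..8  -- padding (2B)
8..12  lock  (4B, 4-aligned)
12..13  state  (1B, 1-aligned)
13..14  -- padding (1B)
14..16  uid  (2B, 2-aligned)
16..20  refcount  (4B, 4-aligned)
20..24  -- padding (4B)
24..56  rss  (32B, 8-aligned)

24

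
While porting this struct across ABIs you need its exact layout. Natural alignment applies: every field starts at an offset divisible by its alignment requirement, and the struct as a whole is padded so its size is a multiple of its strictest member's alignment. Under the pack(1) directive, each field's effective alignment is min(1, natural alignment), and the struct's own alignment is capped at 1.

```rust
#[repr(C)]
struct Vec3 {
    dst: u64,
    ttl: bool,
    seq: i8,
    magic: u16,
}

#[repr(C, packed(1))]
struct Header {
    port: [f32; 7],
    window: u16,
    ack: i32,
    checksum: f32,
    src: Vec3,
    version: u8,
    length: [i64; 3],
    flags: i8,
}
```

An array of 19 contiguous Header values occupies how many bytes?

1520

Vec3: dst at 0 (size 8, align 8) → ends 8; ttl at 8 (size 1, align 1) → ends 9; seq at 9 (size 1, align 1) → ends 10; magic at 10 (size 2, align 2) → ends 12; tail pad 4 to reach multiple of 8; total 16 bytes, alignment 8
port at 0 (size 28, align 1) → ends 28
window at 28 (size 2, align 1) → ends 30
ack at 30 (size 4, align 1) → ends 34
checksum at 34 (size 4, align 1) → ends 38
src at 38 (size 16, align 1) → ends 54
version at 54 (size 1, align 1) → ends 55
length at 55 (size 24, align 1) → ends 79
flags at 79 (size 1, align 1) → ends 80
total 80 bytes, alignment 1
array of 19: 19 × 80 = 1520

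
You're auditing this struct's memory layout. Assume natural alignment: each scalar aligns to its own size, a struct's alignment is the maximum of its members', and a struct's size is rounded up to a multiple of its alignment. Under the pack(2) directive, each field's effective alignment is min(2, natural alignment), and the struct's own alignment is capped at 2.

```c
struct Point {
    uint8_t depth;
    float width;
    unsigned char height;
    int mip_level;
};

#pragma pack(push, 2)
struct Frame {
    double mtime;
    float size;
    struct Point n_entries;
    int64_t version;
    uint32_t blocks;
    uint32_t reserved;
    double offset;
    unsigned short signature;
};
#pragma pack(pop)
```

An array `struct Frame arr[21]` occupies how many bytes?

1134

Point: depth at 0 (size 1, align 1) → ends 1; pad 3 to align 4 for width; width at 4 (size 4, align 4) → ends 8; height at 8 (size 1, align 1) → ends 9; pad 3 to align 4 for mip_level; mip_level at 12 (size 4, align 4) → ends 16; total 16 bytes, alignment 4
mtime at 0 (size 8, align 2) → ends 8
size at 8 (size 4, align 2) → ends 12
n_entries at 12 (size 16, align 2) → ends 28
version at 28 (size 8, align 2) → ends 36
blocks at 36 (size 4, align 2) → ends 40
reserved at 40 (size 4, align 2) → ends 44
offset at 44 (size 8, align 2) → ends 52
signature at 52 (size 2, align 2) → ends 54
total 54 bytes, alignment 2
array of 21: 21 × 54 = 1134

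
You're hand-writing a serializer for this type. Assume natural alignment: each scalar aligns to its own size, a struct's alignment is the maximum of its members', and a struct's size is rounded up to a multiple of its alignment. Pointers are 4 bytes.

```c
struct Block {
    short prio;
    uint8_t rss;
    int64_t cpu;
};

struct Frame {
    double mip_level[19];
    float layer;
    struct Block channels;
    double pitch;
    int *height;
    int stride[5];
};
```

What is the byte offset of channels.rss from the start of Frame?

Block: @0: prio [2B, align 2] → 2; @2: rss [1B, align 1] → 3; +5 pad (align 8); @8: cpu [8B, align 8] → 16; size 16, align 8
@0: mip_level [152B, align 8] → 152
@152: layer [4B, align 4] → 156
+4 pad (align 8)
@160: channels [16B, align 8] → 176
within Block: rss at 2
160 + 2 = 162

162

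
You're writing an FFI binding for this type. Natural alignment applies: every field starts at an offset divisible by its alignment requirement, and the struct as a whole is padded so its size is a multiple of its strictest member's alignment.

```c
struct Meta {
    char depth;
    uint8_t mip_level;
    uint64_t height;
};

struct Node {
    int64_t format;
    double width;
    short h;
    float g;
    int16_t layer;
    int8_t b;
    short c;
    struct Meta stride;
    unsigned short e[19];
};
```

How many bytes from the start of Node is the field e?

48

Meta: 0..1  depth  (1B, 1-aligned); 1..2  mip_level  (1B, 1-aligned); 2..8  -- padding (6B); 8..16  height  (8B, 8-aligned); sizeof = 16, alignof = 8
0..8  format  (8B, 8-aligned)
8..16  width  (8B, 8-aligned)
16..18  h  (2B, 2-aligned)
18..20  -- padding (2B)
20..24  g  (4B, 4-aligned)
24..26  layer  (2B, 2-aligned)
26..27  b  (1B, 1-aligned)
27..28  -- padding (1B)
28..30  c  (2B, 2-aligned)
30..32  -- padding (2B)
32..48  stride  (16B, 8-aligned)
48..86  e  (38B, 2-aligned)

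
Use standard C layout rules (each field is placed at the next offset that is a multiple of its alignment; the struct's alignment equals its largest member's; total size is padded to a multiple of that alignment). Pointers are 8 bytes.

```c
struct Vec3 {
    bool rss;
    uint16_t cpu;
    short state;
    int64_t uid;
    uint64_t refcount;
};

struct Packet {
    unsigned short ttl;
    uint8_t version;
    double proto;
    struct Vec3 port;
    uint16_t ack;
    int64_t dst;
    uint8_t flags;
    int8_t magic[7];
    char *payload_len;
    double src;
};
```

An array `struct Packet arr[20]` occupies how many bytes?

Vec3: @0: rss [1B, align 1] → 1; +1 pad (align 2); @2: cpu [2B, align 2] → 4; @4: state [2B, align 2] → 6; +2 pad (align 8); @8: uid [8B, align 8] → 16; @16: refcount [8B, align 8] → 24; size 24, align 8
@0: ttl [2B, align 2] → 2
@2: version [1B, align 1] → 3
+5 pad (align 8)
@8: proto [8B, align 8] → 16
@16: port [24B, align 8] → 40
@40: ack [2B, align 2] → 42
+6 pad (align 8)
@48: dst [8B, align 8] → 56
@56: flags [1B, align 1] → 57
@57: magic [7B, align 1] → 64
@64: payload_len [8B, align 8] → 72
@72: src [8B, align 8] → 80
size 80, align 8
array of 20: 20 × 80 = 1600

1600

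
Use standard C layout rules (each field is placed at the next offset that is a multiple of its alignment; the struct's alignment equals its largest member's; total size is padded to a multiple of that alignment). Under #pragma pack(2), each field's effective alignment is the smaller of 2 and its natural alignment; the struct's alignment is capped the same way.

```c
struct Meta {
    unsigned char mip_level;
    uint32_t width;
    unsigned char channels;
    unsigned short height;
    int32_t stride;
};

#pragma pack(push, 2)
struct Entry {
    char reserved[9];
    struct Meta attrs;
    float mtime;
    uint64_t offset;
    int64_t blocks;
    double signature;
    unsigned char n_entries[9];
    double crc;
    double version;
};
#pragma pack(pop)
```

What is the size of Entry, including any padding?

Meta: 0..1  mip_level  (1B, 1-aligned); 1..4  -- padding (3B); 4..8  width  (4B, 4-aligned); 8..9  channels  (1B, 1-aligned); 9..10  -- padding (1B); 10..12  height  (2B, 2-aligned); 12..16  stride  (4B, 4-aligned); sizeof = 16, alignof = 4
0..9  reserved  (9B, 1-aligned)
9..10  -- padding (1B)
10..26  attrs  (16B, 2-aligned)
26..30  mtime  (4B, 2-aligned)
30..38  offset  (8B, 2-aligned)
38..46  blocks  (8B, 2-aligned)
46..54  signature  (8B, 2-aligned)
54..63  n_entries  (9B, 1-aligned)
63..64  -- padding (1B)
64..72  crc  (8B, 2-aligned)
72..80  version  (8B, 2-aligned)
sizeof = 80, alignof = 2

80 bytes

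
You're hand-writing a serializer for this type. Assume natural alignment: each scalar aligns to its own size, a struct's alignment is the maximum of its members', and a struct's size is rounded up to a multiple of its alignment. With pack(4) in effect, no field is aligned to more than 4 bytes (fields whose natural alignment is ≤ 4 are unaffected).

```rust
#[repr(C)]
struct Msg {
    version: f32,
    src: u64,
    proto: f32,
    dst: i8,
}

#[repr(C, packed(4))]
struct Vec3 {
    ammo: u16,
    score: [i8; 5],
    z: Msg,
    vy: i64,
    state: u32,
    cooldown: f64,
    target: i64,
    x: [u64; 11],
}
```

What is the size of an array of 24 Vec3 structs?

3552

Msg: 0..4  version  (4B, 4-aligned); 4..8  -- padding (4B); 8..16  src  (8B, 8-aligned); 16..20  proto  (4B, 4-aligned); 20..21  dst  (1B, 1-aligned); 21..24  -- tail padding (3B); sizeof = 24, alignof = 8
0..2  ammo  (2B, 2-aligned)
2..7  score  (5B, 1-aligned)
7..8  -- padding (1B)
8..32  z  (24B, 4-aligned)
32..40  vy  (8B, 4-aligned)
40..44  state  (4B, 4-aligned)
44..52  cooldown  (8B, 4-aligned)
52..60  target  (8B, 4-aligned)
60..148  x  (88B, 4-aligned)
sizeof = 148, alignof = 4
array of 24: 24 × 148 = 3552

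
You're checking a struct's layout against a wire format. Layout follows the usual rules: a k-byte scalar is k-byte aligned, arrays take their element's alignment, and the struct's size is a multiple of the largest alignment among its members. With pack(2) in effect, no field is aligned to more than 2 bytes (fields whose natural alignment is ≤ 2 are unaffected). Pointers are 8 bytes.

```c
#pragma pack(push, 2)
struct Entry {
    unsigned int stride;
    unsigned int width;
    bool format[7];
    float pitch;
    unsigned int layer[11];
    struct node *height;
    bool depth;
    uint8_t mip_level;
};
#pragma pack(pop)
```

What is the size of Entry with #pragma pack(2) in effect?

74

@0: stride [4B, align 2] → 4
@4: width [4B, align 2] → 8
@8: format [7B, align 1] → 15
+1 pad (align 2)
@16: pitch [4B, align 2] → 20
@20: layer [44B, align 2] → 64
@64: height [8B, align 2] → 72
@72: depth [1B, align 1] → 73
@73: mip_level [1B, align 1] → 74
size 74, align 2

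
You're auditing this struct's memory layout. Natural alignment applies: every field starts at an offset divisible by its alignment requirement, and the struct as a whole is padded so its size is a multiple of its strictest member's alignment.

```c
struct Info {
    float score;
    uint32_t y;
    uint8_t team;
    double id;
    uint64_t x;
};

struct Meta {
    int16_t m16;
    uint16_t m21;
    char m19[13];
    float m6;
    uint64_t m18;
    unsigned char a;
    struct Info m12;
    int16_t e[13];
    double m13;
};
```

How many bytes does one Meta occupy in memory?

112

Info: @0: score [4B, align 4] → 4; @4: y [4B, align 4] → 8; @8: team [1B, align 1] → 9; +7 pad (align 8); @16: id [8B, align 8] → 24; @24: x [8B, align 8] → 32; size 32, align 8
@0: m16 [2B, align 2] → 2
@2: m21 [2B, align 2] → 4
@4: m19 [13B, align 1] → 17
+3 pad (align 4)
@20: m6 [4B, align 4] → 24
@24: m18 [8B, align 8] → 32
@32: a [1B, align 1] → 33
+7 pad (align 8)
@40: m12 [32B, align 8] → 72
@72: e [26B, align 2] → 98
+6 pad (align 8)
@104: m13 [8B, align 8] → 112
size 112, align 8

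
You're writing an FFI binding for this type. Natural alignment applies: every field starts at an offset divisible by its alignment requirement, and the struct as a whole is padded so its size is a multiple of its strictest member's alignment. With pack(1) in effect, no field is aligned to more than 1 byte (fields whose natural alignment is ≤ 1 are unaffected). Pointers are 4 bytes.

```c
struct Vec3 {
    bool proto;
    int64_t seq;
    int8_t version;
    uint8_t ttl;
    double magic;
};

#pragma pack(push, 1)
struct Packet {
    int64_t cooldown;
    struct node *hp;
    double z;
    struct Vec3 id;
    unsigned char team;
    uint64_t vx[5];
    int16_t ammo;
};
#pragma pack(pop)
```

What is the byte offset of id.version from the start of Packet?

Vec3: proto at 0 (size 1, align 1) → ends 1; pad 7 to align 8 for seq; seq at 8 (size 8, align 8) → ends 16; version at 16 (size 1, align 1) → ends 17; ttl at 17 (size 1, align 1) → ends 18; pad 6 to align 8 for magic; magic at 24 (size 8, align 8) → ends 32; total 32 bytes, alignment 8
cooldown at 0 (size 8, align 1) → ends 8
hp at 8 (size 4, align 1) → ends 12
z at 12 (size 8, align 1) → ends 20
id at 20 (size 32, align 1) → ends 52
within Vec3: version at 16
20 + 16 = 36

36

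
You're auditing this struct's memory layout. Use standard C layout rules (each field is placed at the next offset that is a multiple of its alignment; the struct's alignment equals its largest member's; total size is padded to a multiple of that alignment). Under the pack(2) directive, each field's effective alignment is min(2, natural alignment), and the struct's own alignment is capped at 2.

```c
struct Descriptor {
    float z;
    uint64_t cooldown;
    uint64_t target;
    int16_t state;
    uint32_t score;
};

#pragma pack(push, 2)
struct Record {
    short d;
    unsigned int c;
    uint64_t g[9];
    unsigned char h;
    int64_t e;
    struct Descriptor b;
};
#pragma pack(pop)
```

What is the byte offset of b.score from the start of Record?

Descriptor: 0..4  z  (4B, 4-aligned); 4..8  -- padding (4B); 8..16  cooldown  (8B, 8-aligned); 16..24  target  (8B, 8-aligned); 24..26  state  (2B, 2-aligned); 26..28  -- padding (2B); 28..32  score  (4B, 4-aligned); sizeof = 32, alignof = 8
0..2  d  (2B, 2-aligned)
2..6  c  (4B, 2-aligned)
6..78  g  (72B, 2-aligned)
78..79  h  (1B, 1-aligned)
79..80  -- padding (1B)
80..88  e  (8B, 2-aligned)
88..120  b  (32B, 2-aligned)
within Descriptor: score at 28
88 + 28 = 116

116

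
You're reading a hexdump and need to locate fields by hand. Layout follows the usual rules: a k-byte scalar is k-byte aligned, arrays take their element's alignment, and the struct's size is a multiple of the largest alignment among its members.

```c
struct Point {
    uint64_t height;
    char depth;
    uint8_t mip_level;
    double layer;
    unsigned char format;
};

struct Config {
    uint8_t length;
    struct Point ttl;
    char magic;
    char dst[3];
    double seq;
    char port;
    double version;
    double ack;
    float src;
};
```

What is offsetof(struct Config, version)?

Point: 0..8  height  (8B, 8-aligned); 8..9  depth  (1B, 1-aligned); 9..10  mip_level  (1B, 1-aligned); 10..16  -- padding (6B); 16..24  layer  (8B, 8-aligned); 24..25  format  (1B, 1-aligned); 25..32  -- tail padding (7B); sizeof = 32, alignof = 8
0..1  length  (1B, 1-aligned)
1..8  -- padding (7B)
8..40  ttl  (32B, 8-aligned)
40..41  magic  (1B, 1-aligned)
41..44  dst  (3B, 1-aligned)
44..48  -- padding (4B)
48..56  seq  (8B, 8-aligned)
56..57  port  (1B, 1-aligned)
57..64  -- padding (7B)
64..72  version  (8B, 8-aligned)

64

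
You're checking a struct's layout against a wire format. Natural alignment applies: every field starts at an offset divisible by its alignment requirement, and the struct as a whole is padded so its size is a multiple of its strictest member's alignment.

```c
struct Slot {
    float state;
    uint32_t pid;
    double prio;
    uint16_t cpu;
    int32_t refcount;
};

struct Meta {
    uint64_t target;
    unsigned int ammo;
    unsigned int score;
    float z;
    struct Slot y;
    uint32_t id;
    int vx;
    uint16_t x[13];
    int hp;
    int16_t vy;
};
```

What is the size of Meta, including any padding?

96

Slot: @0: state [4B, align 4] → 4; @4: pid [4B, align 4] → 8; @8: prio [8B, align 8] → 16; @16: cpu [2B, align 2] → 18; +2 pad (align 4); @20: refcount [4B, align 4] → 24; size 24, align 8
@0: target [8B, align 8] → 8
@8: ammo [4B, align 4] → 12
@12: score [4B, align 4] → 16
@16: z [4B, align 4] → 20
+4 pad (align 8)
@24: y [24B, align 8] → 48
@48: id [4B, align 4] → 52
@52: vx [4B, align 4] → 56
@56: x [26B, align 2] → 82
+2 pad (align 4)
@84: hp [4B, align 4] → 88
@88: vy [2B, align 2] → 90
+6 tail pad (align 8)
size 96, align 8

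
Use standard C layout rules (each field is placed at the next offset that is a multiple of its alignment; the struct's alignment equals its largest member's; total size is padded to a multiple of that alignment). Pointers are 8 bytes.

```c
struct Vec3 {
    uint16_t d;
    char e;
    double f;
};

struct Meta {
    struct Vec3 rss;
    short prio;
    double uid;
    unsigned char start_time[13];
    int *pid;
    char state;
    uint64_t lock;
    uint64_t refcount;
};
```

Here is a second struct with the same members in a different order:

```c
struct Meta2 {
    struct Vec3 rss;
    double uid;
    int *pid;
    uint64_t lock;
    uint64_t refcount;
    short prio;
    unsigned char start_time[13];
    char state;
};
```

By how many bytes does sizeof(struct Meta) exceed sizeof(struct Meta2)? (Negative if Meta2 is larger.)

Vec3: @0: d [2B, align 2] → 2; @2: e [1B, align 1] → 3; +5 pad (align 8); @8: f [8B, align 8] → 16; size 16, align 8
@0: rss [16B, align 8] → 16
@16: prio [2B, align 2] → 18
+6 pad (align 8)
@24: uid [8B, align 8] → 32
@32: start_time [13B, align 1] → 45
+3 pad (align 8)
@48: pid [8B, align 8] → 56
@56: state [1B, align 1] → 57
+7 pad (align 8)
@64: lock [8B, align 8] → 72
@72: refcount [8B, align 8] → 80
size 80, align 8
— Meta2 —
@0: rss [16B, align 8] → 16
@16: uid [8B, align 8] → 24
@24: pid [8B, align 8] → 32
@32: lock [8B, align 8] → 40
@40: refcount [8B, align 8] → 48
@48: prio [2B, align 2] → 50
@50: start_time [13B, align 1] → 63
@63: state [1B, align 1] → 64
size 64, align 8
80 − 64 = 16

16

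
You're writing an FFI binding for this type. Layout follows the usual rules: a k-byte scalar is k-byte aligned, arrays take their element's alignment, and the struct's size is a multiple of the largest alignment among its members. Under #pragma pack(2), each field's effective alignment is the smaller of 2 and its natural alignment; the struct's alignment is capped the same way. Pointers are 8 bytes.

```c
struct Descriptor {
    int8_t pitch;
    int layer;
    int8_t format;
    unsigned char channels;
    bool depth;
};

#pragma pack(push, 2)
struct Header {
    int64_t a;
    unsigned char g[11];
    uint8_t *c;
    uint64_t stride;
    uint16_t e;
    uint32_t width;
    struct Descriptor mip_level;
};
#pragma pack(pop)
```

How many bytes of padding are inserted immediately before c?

Descriptor: @0: pitch [1B, align 1] → 1; +3 pad (align 4); @4: layer [4B, align 4] → 8; @8: format [1B, align 1] → 9; @9: channels [1B, align 1] → 10; @10: depth [1B, align 1] → 11; +1 tail pad (align 4); size 12, align 4
@0: a [8B, align 2] → 8
@8: g [11B, align 1] → 19
+1 pad (align 2)
@20: c [8B, align 2] → 28

1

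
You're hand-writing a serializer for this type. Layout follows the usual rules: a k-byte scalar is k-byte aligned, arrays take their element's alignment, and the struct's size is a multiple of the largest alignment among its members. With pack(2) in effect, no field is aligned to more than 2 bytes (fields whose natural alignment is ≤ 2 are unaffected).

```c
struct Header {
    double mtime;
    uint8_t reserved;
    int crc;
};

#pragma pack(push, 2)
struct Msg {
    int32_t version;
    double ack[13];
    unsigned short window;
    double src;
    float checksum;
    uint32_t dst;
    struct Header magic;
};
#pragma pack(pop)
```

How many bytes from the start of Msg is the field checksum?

118

Header: 0..8  mtime  (8B, 8-aligned); 8..9  reserved  (1B, 1-aligned); 9..12  -- padding (3B); 12..16  crc  (4B, 4-aligned); sizeof = 16, alignof = 8
0..4  version  (4B, 2-aligned)
4..108  ack  (104B, 2-aligned)
108..110  window  (2B, 2-aligned)
110..118  src  (8B, 2-aligned)
118..122  checksum  (4B, 2-aligned)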